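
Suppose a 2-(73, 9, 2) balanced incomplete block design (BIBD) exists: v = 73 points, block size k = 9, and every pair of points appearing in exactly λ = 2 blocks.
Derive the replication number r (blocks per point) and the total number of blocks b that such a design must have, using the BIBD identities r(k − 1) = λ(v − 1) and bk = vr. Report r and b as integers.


Any 2-(v, k, λ) BIBD satisfies two necessary conditions:
  (i)  Each point sits in r blocks, and counting incidences through any fixed point gives r(k − 1) = λ(v − 1), so r = λ(v − 1)/(k − 1).
  (ii) Total incidences bk = vr, so b = vr/k.
Step 1: r = λ(v − 1)/(k − 1) = 2·(73 − 1)/(9 − 1) = 2·72/8 = 144/8 = 18.
Step 2: b = vr/k = 73·18/9 = 1314/9 = 146.
Check integrality: r = 18 ∈ Z ✓, b = 146 ∈ Z ✓.
(These identities are necessary conditions: they determine r and b for any design with these parameters, but do not by themselves prove that one exists.)

r = 18, b = 146.


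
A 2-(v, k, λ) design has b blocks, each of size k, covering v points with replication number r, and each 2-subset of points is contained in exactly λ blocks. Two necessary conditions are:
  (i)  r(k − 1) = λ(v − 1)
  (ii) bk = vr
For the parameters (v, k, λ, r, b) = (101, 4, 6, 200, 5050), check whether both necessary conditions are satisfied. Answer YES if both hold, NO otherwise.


Condition (i): r(k − 1) = 200·3 = 600; λ(v − 1) = 6·100 = 600. Match? YES.
Condition (ii): bk = 5050·4 = 20200; vr = 101·200 = 20200. Match? YES.
Both conditions hold? YES.

YES


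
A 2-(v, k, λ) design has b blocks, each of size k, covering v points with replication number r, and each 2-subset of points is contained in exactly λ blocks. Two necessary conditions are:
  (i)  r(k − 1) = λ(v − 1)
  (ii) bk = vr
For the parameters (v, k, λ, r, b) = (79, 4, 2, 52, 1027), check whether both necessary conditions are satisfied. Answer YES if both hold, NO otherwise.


Condition (i): r(k − 1) = 52·3 = 156; λ(v − 1) = 2·78 = 156. Match? YES.
Condition (ii): bk = 1027·4 = 4108; vr = 79·52 = 4108. Match? YES.
Both conditions hold? YES.

YES


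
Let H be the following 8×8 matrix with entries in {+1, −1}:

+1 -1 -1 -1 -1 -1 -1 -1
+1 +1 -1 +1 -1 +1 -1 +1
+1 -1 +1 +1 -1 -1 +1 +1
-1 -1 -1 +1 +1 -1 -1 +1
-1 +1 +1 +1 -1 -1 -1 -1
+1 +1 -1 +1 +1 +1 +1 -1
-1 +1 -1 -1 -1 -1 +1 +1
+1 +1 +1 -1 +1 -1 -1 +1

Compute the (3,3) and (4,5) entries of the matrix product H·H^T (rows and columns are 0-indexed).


Row 3 of H: [-1, -1, -1, 1, 1, -1, -1, 1].
Row 4 of H: [-1, 1, 1, 1, -1, -1, -1, -1].
Row 5 of H: [1, 1, -1, 1, 1, 1, 1, -1].
(H·H^T)[3][3] = Σ_j H[3][j]·H[3][j] = (-1)² + (-1)² + (-1)² + (1)² + (1)² + (-1)² + (-1)² + (1)² = 1 + 1 + 1 + 1 + 1 + 1 + 1 + 1 = 8.
(H·H^T)[4][5] = Σ_j H[4][j]·H[5][j] = (-1)·(1) + (1)·(1) + (1)·(-1) + (1)·(1) + (-1)·(1) + (-1)·(1) + (-1)·(1) + (-1)·(-1) = -1 + 1 + -1 + 1 + -1 + -1 + -1 + 1 = -2.
Rows 4 and 5 are not orthogonal (dot product = -2 ≠ 0), so H is not a Hadamard matrix.

(3,3) entry = 8; (4,5) entry = -2.


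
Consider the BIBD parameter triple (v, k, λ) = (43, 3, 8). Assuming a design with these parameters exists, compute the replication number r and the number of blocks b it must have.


Any 2-(v, k, λ) BIBD satisfies two necessary conditions:
  (i)  Each point sits in r blocks, and counting incidences through any fixed point gives r(k − 1) = λ(v − 1), so r = λ(v − 1)/(k − 1).
  (ii) Total incidences bk = vr, so b = vr/k.
Step 1: r = λ(v − 1)/(k − 1) = 8·(43 − 1)/(3 − 1) = 8·42/2 = 336/2 = 168.
Step 2: b = vr/k = 43·168/3 = 7224/3 = 2408.
Check integrality: r = 168 ∈ Z ✓, b = 2408 ∈ Z ✓.
(These identities are necessary conditions: they determine r and b for any design with these parameters, but do not by themselves prove that one exists.)

r = 168, b = 2408.


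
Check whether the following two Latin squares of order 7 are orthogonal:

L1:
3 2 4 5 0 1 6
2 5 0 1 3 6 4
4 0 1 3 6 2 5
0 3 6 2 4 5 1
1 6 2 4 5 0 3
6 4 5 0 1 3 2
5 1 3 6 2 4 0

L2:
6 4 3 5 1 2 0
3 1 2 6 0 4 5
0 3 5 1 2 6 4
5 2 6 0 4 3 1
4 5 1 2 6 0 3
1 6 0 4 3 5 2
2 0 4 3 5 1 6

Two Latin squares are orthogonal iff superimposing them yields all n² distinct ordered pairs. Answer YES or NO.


Form the n² = 49 superimposed pairs (L1[i][j], L2[i][j]), row by row (rows and columns indexed from 0):
row 0: (3,6) (2,4) (4,3) (5,5) (0,1) (1,2) (6,0)
row 1: (2,3) (5,1) (0,2) (1,6) (3,0) (6,4) (4,5)
row 2: (4,0) (0,3) (1,5) (3,1) (6,2) (2,6) (5,4)
row 3: (0,5) (3,2) (6,6) (2,0) (4,4) (5,3) (1,1)
row 4: (1,4) (6,5) (2,1) (4,2) (5,6) (0,0) (3,3)
row 5: (6,1) (4,6) (5,0) (0,4) (1,3) (3,5) (2,2)
row 6: (5,2) (1,0) (3,4) (6,3) (2,5) (4,1) (0,6)
Orthogonality requires all 49 pairs distinct.
Check by first coordinate: for each symbol s of L1, list the L2 entries in the n cells where L1 = s; they must all differ.
  L1 = 0: L2 entries (in reading order) 1, 2, 3, 5, 0, 4, 6 — all 7 distinct ✓
  L1 = 1: L2 entries (in reading order) 2, 6, 5, 1, 4, 3, 0 — all 7 distinct ✓
  L1 = 2: L2 entries (in reading order) 4, 3, 6, 0, 1, 2, 5 — all 7 distinct ✓
  L1 = 3: L2 entries (in reading order) 6, 0, 1, 2, 3, 5, 4 — all 7 distinct ✓
  L1 = 4: L2 entries (in reading order) 3, 5, 0, 4, 2, 6, 1 — all 7 distinct ✓
  L1 = 5: L2 entries (in reading order) 5, 1, 4, 3, 6, 0, 2 — all 7 distinct ✓
  L1 = 6: L2 entries (in reading order) 0, 4, 2, 6, 5, 1, 3 — all 7 distinct ✓
Every symbol of L1 meets every symbol of L2 exactly once, so all 49 pairs are distinct (49 of 49).
Conclusion: YES.

YES


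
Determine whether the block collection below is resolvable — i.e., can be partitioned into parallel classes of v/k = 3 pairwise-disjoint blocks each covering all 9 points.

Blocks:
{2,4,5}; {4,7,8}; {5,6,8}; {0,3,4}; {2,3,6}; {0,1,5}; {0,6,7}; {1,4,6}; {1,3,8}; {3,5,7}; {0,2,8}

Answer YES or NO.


v = 9, block size k = 3, number of blocks = 11.
For resolvability, blocks must partition into parallel classes of size v/k = 3.
Total blocks must therefore be a multiple of 3: 11 = 3·3 + 2 ⇒ not divisible ✗.
Resolvable? NO.

NO


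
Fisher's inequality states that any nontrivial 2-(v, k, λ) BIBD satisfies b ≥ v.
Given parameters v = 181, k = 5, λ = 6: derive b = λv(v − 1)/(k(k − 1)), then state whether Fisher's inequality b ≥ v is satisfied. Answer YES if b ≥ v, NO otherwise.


b = λv(v − 1)/(k(k − 1)) = 6·181·180/(5·4) = 195480/20 = 9774.
Compare with v = 181: b ≥ v, so Fisher's inequality holds.

YES


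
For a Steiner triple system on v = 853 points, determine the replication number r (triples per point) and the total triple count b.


An STS(v) is a 2-(v, 3, 1) BIBD: block size k = 3, λ = 1.
Replication: r(k − 1) = λ(v − 1) ⇒ r·2 = 853 − 1 = 852 ⇒ r = 426.
Block count: bk = vr ⇒ b·3 = 853·426 = 363378 ⇒ b = 121126.
(Check via b = v(v − 1)/6 = 853·852/6 = 726756/6 = 121126.)

r = 426, b = 121126.


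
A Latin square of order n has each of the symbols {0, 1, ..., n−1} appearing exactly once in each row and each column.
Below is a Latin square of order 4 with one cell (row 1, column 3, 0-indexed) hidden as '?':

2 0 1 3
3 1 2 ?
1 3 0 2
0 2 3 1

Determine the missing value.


Row 1 contains symbols [1, 2, 3] — missing [0].
Column 3 contains symbols [1, 2, 3] — missing [0].
The missing symbol must appear in both missing sets; intersection = [0].
Therefore the hidden value is 0.

Missing value = 0.


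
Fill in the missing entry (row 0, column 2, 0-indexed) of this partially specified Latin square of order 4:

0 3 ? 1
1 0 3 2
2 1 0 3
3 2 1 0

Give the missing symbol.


Row 0 contains symbols [0, 1, 3] — missing [2].
Column 2 contains symbols [0, 1, 3] — missing [2].
The missing symbol must appear in both missing sets; intersection = [2].
Therefore the hidden value is 2.

Missing value = 2.


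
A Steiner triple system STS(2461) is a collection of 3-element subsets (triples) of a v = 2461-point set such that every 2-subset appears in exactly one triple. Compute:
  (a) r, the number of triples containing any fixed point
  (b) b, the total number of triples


An STS(v) is a 2-(v, 3, 1) BIBD: block size k = 3, λ = 1.
Replication: r(k − 1) = λ(v − 1) ⇒ r·2 = 2461 − 1 = 2460 ⇒ r = 1230.
Block count: b = v(v − 1)/6 = 2461·2460/6 = 6054060/6 = 1009010.

r = 1230, b = 1009010.


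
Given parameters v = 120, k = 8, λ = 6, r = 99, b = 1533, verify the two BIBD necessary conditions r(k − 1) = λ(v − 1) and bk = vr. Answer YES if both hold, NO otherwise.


Condition (i): r(k − 1) = 99·7 = 693; λ(v − 1) = 6·119 = 714. Match? NO.
Condition (ii): bk = 1533·8 = 12264; vr = 120·99 = 11880. Match? NO.
Both conditions hold? NO.

NO


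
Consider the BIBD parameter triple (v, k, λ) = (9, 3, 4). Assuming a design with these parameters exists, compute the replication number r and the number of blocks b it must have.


Any 2-(v, k, λ) BIBD satisfies two necessary conditions:
  (i)  Each point sits in r blocks, and counting incidences through any fixed point gives r(k − 1) = λ(v − 1), so r = λ(v − 1)/(k − 1).
  (ii) Total incidences bk = vr, so b = vr/k.
Step 1: r = λ(v − 1)/(k − 1) = 4·(9 − 1)/(3 − 1) = 4·8/2 = 32/2 = 16.
Step 2: b = vr/k = 9·16/3 = 144/3 = 48.
Check integrality: r = 16 ∈ Z ✓, b = 48 ∈ Z ✓.
(These identities are necessary conditions: they determine r and b for any design with these parameters, but do not by themselves prove that one exists.)

r = 16, b = 48.


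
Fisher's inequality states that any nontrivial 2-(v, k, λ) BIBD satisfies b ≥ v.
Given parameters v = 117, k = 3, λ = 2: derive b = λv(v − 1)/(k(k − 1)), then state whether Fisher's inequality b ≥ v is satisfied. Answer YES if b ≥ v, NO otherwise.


r = λ(v − 1)/(k − 1) = 2·116/2 = 116.
b = vr/k = 117·116/3 = 4524.
Fisher's inequality: b ≥ v ⇔ 4524 ≥ 117? YES.

YES


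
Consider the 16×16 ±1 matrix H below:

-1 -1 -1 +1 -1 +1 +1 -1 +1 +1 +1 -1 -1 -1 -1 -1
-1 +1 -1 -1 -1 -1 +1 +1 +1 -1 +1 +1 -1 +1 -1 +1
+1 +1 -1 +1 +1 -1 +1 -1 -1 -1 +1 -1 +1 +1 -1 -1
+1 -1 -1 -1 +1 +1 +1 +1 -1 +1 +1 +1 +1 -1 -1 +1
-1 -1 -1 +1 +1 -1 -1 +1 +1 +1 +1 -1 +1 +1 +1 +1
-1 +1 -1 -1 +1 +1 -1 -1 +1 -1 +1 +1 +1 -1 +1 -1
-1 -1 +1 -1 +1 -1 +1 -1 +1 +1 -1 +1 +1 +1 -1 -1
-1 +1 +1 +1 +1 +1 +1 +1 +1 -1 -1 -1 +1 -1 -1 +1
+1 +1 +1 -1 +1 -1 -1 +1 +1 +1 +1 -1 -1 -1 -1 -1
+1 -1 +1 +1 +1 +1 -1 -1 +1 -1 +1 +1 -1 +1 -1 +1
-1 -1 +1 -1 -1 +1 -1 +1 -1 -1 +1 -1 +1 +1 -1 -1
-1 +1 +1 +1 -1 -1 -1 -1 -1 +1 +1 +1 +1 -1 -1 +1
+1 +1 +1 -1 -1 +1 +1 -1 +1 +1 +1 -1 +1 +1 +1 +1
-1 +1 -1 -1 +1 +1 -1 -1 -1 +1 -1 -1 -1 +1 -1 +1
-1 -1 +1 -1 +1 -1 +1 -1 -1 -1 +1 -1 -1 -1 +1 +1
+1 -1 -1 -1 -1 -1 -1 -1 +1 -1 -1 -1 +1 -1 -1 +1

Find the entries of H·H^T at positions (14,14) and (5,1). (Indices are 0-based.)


Row 1 of H: [-1, 1, -1, -1, -1, -1, 1, 1, 1, -1, 1, 1, -1, 1, -1, 1].
Row 5 of H: [-1, 1, -1, -1, 1, 1, -1, -1, 1, -1, 1, 1, 1, -1, 1, -1].
Row 14 of H: [-1, -1, 1, -1, 1, -1, 1, -1, -1, -1, 1, -1, -1, -1, 1, 1].
(H·H^T)[14][14] = Σ_j H[14][j]·H[14][j] = (-1)² + (-1)² + (1)² + (-1)² + (1)² + (-1)² + (1)² + (-1)² + (-1)² + (-1)² + (1)² + (-1)² + (-1)² + (-1)² + (1)² + (1)² = 1 + 1 + 1 + 1 + 1 + 1 + 1 + 1 + 1 + 1 + 1 + 1 + 1 + 1 + 1 + 1 = 16.
(H·H^T)[5][1] = Σ_j H[5][j]·H[1][j] = (-1)·(-1) + (1)·(1) + (-1)·(-1) + (-1)·(-1) + (1)·(-1) + (1)·(-1) + (-1)·(1) + (-1)·(1) + (1)·(1) + (-1)·(-1) + (1)·(1) + (1)·(1) + (1)·(-1) + (-1)·(1) + (1)·(-1) + (-1)·(1) = 1 + 1 + 1 + 1 + -1 + -1 + -1 + -1 + 1 + 1 + 1 + 1 + -1 + -1 + -1 + -1 = 0.
So rows 5 and 1 are orthogonal; the diagonal entry equals n = 16.

(14,14) entry = 16; (5,1) entry = 0.


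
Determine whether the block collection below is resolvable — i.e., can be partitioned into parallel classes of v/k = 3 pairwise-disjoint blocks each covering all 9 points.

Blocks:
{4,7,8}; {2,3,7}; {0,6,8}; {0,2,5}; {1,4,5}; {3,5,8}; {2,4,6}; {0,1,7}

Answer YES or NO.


v = 9, block size k = 3, number of blocks = 8.
For resolvability, blocks must partition into parallel classes of size v/k = 3.
Total blocks must therefore be a multiple of 3: 8 = 3·2 + 2 ⇒ not divisible ✗.
Resolvable? NO.

NO


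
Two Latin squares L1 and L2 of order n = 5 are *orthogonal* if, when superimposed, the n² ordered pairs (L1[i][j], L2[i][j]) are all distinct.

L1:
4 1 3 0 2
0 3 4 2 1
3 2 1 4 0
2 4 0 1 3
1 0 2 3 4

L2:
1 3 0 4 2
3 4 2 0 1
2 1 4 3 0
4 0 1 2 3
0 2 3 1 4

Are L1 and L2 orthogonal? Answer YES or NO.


Form the n² = 25 superimposed pairs (L1[i][j], L2[i][j]), row by row (rows and columns indexed from 0):
row 0: (4,1) (1,3) (3,0) (0,4) (2,2)
row 1: (0,3) (3,4) (4,2) (2,0) (1,1)
row 2: (3,2) (2,1) (1,4) (4,3) (0,0)
row 3: (2,4) (4,0) (0,1) (1,2) (3,3)
row 4: (1,0) (0,2) (2,3) (3,1) (4,4)
Orthogonality requires all 25 pairs distinct.
Check by first coordinate: for each symbol s of L1, list the L2 entries in the n cells where L1 = s; they must all differ.
  L1 = 0: L2 entries (in reading order) 4, 3, 0, 1, 2 — all 5 distinct ✓
  L1 = 1: L2 entries (in reading order) 3, 1, 4, 2, 0 — all 5 distinct ✓
  L1 = 2: L2 entries (in reading order) 2, 0, 1, 4, 3 — all 5 distinct ✓
  L1 = 3: L2 entries (in reading order) 0, 4, 2, 3, 1 — all 5 distinct ✓
  L1 = 4: L2 entries (in reading order) 1, 2, 3, 0, 4 — all 5 distinct ✓
Every symbol of L1 meets every symbol of L2 exactly once, so all 25 pairs are distinct (25 of 25).
Conclusion: YES.

YES


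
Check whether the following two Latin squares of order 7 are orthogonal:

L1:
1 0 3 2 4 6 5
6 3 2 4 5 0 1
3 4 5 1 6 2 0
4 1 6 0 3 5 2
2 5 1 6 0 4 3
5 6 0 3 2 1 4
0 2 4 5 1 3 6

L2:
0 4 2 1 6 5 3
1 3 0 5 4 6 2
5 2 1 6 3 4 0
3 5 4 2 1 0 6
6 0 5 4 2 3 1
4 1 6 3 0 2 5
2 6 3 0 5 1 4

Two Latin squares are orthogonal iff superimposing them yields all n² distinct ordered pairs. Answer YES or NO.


Form the n² = 49 superimposed pairs (L1[i][j], L2[i][j]), row by row (rows and columns indexed from 0):
row 0: (1,0) (0,4) (3,2) (2,1) (4,6) (6,5) (5,3)
row 1: (6,1) (3,3) (2,0) (4,5) (5,4) (0,6) (1,2)
row 2: (3,5) (4,2) (5,1) (1,6) (6,3) (2,4) (0,0)
row 3: (4,3) (1,5) (6,4) (0,2) (3,1) (5,0) (2,6)
row 4: (2,6) (5,0) (1,5) (6,4) (0,2) (4,3) (3,1)
row 5: (5,4) (6,1) (0,6) (3,3) (2,0) (1,2) (4,5)
row 6: (0,2) (2,6) (4,3) (5,0) (1,5) (3,1) (6,4)
Orthogonality requires all 49 pairs distinct.
But the pair (2,6) repeats: cell (3,6) has L1 = 2, L2 = 6, and cell (4,0) has L1 = 2, L2 = 6.
A repeated pair means some other pair never occurs (only 28 distinct pairs out of 49), so the squares are not orthogonal.
Conclusion: NO.

NO


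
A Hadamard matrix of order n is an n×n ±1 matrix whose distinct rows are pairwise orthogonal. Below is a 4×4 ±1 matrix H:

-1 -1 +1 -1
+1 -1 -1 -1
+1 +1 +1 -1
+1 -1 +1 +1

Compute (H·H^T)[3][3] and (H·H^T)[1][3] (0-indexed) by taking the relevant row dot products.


Row 1 of H: [1, -1, -1, -1].
Row 3 of H: [1, -1, 1, 1].
(H·H^T)[3][3] = Σ_j H[3][j]·H[3][j] = (1)² + (-1)² + (1)² + (1)² = 1 + 1 + 1 + 1 = 4.
(H·H^T)[1][3] = Σ_j H[1][j]·H[3][j] = (1)·(1) + (-1)·(-1) + (-1)·(1) + (-1)·(1) = 1 + 1 + -1 + -1 = 0.
So rows 1 and 3 are orthogonal; the diagonal entry equals n = 4.

(3,3) entry = 4; (1,3) entry = 0.


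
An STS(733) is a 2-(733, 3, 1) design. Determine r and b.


An STS(v) is a 2-(v, 3, 1) BIBD: block size k = 3, λ = 1.
Replication: r(k − 1) = λ(v − 1) ⇒ r·2 = 733 − 1 = 732 ⇒ r = 366.
Block count: b = v(v − 1)/6 = 733·732/6 = 536556/6 = 89426.

r = 366, b = 89426.


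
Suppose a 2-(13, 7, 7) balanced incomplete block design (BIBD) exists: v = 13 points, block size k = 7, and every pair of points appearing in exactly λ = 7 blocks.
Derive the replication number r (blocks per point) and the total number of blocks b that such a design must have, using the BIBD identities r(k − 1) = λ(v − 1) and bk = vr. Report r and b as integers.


Any 2-(v, k, λ) BIBD satisfies two necessary conditions:
  (i)  Each point sits in r blocks, and counting incidences through any fixed point gives r(k − 1) = λ(v − 1), so r = λ(v − 1)/(k − 1).
  (ii) Total incidences bk = vr, so b = vr/k.
Step 1: r = λ(v − 1)/(k − 1) = 7·(13 − 1)/(7 − 1) = 7·12/6 = 84/6 = 14.
Step 2: b = vr/k = 13·14/7 = 182/7 = 26.
Check integrality: r = 14 ∈ Z ✓, b = 26 ∈ Z ✓.
(These identities are necessary conditions: they determine r and b for any design with these parameters, but do not by themselves prove that one exists.)

r = 14, b = 26.


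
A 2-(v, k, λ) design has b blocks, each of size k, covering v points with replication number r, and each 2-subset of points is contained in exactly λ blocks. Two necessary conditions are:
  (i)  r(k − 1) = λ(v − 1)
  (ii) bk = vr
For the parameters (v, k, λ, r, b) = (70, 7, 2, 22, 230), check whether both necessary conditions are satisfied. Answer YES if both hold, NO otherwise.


Condition (i): r(k − 1) = 22·6 = 132; λ(v − 1) = 2·69 = 138. Match? NO.
Condition (ii): bk = 230·7 = 1610; vr = 70·22 = 1540. Match? NO.
Both conditions hold? NO.

NO


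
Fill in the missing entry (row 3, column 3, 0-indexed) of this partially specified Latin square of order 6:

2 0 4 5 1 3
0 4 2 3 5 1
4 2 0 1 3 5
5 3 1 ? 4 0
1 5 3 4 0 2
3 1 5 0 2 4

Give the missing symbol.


Row 3 contains symbols [0, 1, 3, 4, 5] — missing [2].
Column 3 contains symbols [0, 1, 3, 4, 5] — missing [2].
The missing symbol must appear in both missing sets; intersection = [2].
Therefore the hidden value is 2.

Missing value = 2.


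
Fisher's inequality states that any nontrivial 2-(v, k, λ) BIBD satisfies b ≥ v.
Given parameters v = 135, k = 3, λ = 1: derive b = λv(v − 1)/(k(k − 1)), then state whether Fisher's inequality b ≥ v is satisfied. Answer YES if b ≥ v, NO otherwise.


r = λ(v − 1)/(k − 1) = 1·134/2 = 67.
b = vr/k = 135·67/3 = 3015.
Fisher's inequality: b ≥ v ⇔ 3015 ≥ 135? YES.

YES


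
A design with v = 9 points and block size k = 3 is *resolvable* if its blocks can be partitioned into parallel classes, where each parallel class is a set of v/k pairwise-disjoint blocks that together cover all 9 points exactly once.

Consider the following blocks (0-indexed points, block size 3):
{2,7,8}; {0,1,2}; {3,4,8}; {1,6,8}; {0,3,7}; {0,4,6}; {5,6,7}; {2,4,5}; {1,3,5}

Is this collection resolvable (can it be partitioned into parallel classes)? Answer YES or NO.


v = 9, block size k = 3, number of blocks = 9.
For resolvability, blocks must partition into parallel classes of size v/k = 3.
Total blocks must therefore be a multiple of 3: 9 = 3·3 + 0 ⇒ divisible ✓.
Greedy packing gives 3 candidate class(es). Each should be a full parallel class (size 3, covers all 9 points).
  Class 1 (3 blocks): {2,7,8}; {0,4,6}; {1,3,5}. Points covered: [0, 1, 2, 3, 4, 5, 6, 7, 8].
  Class 2 (3 blocks): {0,1,2}; {3,4,8}; {5,6,7}. Points covered: [0, 1, 2, 3, 4, 5, 6, 7, 8].
  Class 3 (3 blocks): {1,6,8}; {0,3,7}; {2,4,5}. Points covered: [0, 1, 2, 3, 4, 5, 6, 7, 8].
All classes full (size 3)? YES. All classes cover every point? YES.
Resolvable? YES.

YES


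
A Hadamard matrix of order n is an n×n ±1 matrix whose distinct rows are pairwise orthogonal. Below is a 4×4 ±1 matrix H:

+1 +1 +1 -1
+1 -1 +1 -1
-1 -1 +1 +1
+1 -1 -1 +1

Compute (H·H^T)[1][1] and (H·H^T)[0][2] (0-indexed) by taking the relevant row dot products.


Row 0 of H: [1, 1, 1, -1].
Row 1 of H: [1, -1, 1, -1].
Row 2 of H: [-1, -1, 1, 1].
(H·H^T)[1][1] = Σ_j H[1][j]·H[1][j] = (1)² + (-1)² + (1)² + (-1)² = 1 + 1 + 1 + 1 = 4.
(H·H^T)[0][2] = Σ_j H[0][j]·H[2][j] = (1)·(-1) + (1)·(-1) + (1)·(1) + (-1)·(1) = -1 + -1 + 1 + -1 = -2.
Rows 0 and 2 are not orthogonal (dot product = -2 ≠ 0), so H is not a Hadamard matrix.

(1,1) entry = 4; (0,2) entry = -2.


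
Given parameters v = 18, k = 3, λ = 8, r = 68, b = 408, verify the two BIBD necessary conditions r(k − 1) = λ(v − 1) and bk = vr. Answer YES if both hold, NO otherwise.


Condition (i): r(k − 1) = 68·2 = 136; λ(v − 1) = 8·17 = 136. Match? YES.
Condition (ii): bk = 408·3 = 1224; vr = 18·68 = 1224. Match? YES.
Both conditions hold? YES.

YES


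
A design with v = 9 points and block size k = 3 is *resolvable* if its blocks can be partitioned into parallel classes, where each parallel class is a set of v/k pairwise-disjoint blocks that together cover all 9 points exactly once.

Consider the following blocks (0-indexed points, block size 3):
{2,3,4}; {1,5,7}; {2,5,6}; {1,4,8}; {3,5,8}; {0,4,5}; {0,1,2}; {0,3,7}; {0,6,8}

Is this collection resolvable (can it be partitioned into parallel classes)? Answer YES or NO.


v = 9, block size k = 3, number of blocks = 9.
For resolvability, blocks must partition into parallel classes of size v/k = 3.
Total blocks must therefore be a multiple of 3: 9 = 3·3 + 0 ⇒ divisible ✓.
Consider block {3,5,8}. The only other block(s) in the collection disjoint from it are {0,1,2} — just 1 block(s). Any parallel class containing {3,5,8} would need 2 other blocks each disjoint from it, so no parallel class of size 3 can contain {3,5,8}.
Since every block must belong to some parallel class in a resolution, the collection cannot be partitioned into parallel classes.
Resolvable? NO.

NO


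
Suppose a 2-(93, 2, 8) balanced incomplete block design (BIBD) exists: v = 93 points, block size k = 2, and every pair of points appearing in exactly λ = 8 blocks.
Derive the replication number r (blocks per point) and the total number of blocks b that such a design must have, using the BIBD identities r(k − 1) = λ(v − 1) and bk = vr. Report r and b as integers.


Any 2-(v, k, λ) BIBD satisfies two necessary conditions:
  (i)  Each point sits in r blocks, and counting incidences through any fixed point gives r(k − 1) = λ(v − 1), so r = λ(v − 1)/(k − 1).
  (ii) Total incidences bk = vr, so b = vr/k.
Step 1: r = λ(v − 1)/(k − 1) = 8·(93 − 1)/(2 − 1) = 8·92/1 = 736/1 = 736.
Step 2: b = vr/k = 93·736/2 = 68448/2 = 34224.
Check integrality: r = 736 ∈ Z ✓, b = 34224 ∈ Z ✓.
(These identities are necessary conditions: they determine r and b for any design with these parameters, but do not by themselves prove that one exists.)

r = 736, b = 34224.


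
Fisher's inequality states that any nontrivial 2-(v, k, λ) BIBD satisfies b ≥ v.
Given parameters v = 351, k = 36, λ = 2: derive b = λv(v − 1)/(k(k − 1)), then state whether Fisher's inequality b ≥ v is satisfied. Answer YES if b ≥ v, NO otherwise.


r = λ(v − 1)/(k − 1) = 2·350/35 = 20.
b = vr/k = 351·20/36 = 195.
Fisher's inequality: b ≥ v ⇔ 195 ≥ 351? NO.

NO


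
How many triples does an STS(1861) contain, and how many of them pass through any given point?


An STS(v) is a 2-(v, 3, 1) BIBD: block size k = 3, λ = 1.
Replication: r(k − 1) = λ(v − 1) ⇒ r·2 = 1861 − 1 = 1860 ⇒ r = 930.
Block count: bk = vr ⇒ b·3 = 1861·930 = 1730730 ⇒ b = 576910.

r = 930, b = 576910.


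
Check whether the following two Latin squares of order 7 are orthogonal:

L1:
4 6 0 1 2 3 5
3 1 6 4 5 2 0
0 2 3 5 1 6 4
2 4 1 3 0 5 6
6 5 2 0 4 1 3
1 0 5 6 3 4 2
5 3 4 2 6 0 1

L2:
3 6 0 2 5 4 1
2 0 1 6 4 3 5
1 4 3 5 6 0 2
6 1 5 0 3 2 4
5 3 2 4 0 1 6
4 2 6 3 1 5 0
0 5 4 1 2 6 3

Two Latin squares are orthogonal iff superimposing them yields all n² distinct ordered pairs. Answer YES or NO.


Form the n² = 49 superimposed pairs (L1[i][j], L2[i][j]), row by row (rows and columns indexed from 0):
row 0: (4,3) (6,6) (0,0) (1,2) (2,5) (3,4) (5,1)
row 1: (3,2) (1,0) (6,1) (4,6) (5,4) (2,3) (0,5)
row 2: (0,1) (2,4) (3,3) (5,5) (1,6) (6,0) (4,2)
row 3: (2,6) (4,1) (1,5) (3,0) (0,3) (5,2) (6,4)
row 4: (6,5) (5,3) (2,2) (0,4) (4,0) (1,1) (3,6)
row 5: (1,4) (0,2) (5,6) (6,3) (3,1) (4,5) (2,0)
row 6: (5,0) (3,5) (4,4) (2,1) (6,2) (0,6) (1,3)
Orthogonality requires all 49 pairs distinct.
Check by first coordinate: for each symbol s of L1, list the L2 entries in the n cells where L1 = s; they must all differ.
  L1 = 0: L2 entries (in reading order) 0, 5, 1, 3, 4, 2, 6 — all 7 distinct ✓
  L1 = 1: L2 entries (in reading order) 2, 0, 6, 5, 1, 4, 3 — all 7 distinct ✓
  L1 = 2: L2 entries (in reading order) 5, 3, 4, 6, 2, 0, 1 — all 7 distinct ✓
  L1 = 3: L2 entries (in reading order) 4, 2, 3, 0, 6, 1, 5 — all 7 distinct ✓
  L1 = 4: L2 entries (in reading order) 3, 6, 2, 1, 0, 5, 4 — all 7 distinct ✓
  L1 = 5: L2 entries (in reading order) 1, 4, 5, 2, 3, 6, 0 — all 7 distinct ✓
  L1 = 6: L2 entries (in reading order) 6, 1, 0, 4, 5, 3, 2 — all 7 distinct ✓
Every symbol of L1 meets every symbol of L2 exactly once, so all 49 pairs are distinct (49 of 49).
Conclusion: YES.

YES


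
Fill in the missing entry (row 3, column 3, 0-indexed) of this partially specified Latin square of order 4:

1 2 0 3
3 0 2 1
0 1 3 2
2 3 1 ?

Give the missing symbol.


Row 3 contains symbols [1, 2, 3] — missing [0].
Column 3 contains symbols [1, 2, 3] — missing [0].
The missing symbol must appear in both missing sets; intersection = [0].
Therefore the hidden value is 0.

Missing value = 0.


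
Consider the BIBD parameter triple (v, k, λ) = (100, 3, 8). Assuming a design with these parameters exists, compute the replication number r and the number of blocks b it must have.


Any 2-(v, k, λ) BIBD satisfies two necessary conditions:
  (i)  Each point sits in r blocks, and counting incidences through any fixed point gives r(k − 1) = λ(v − 1), so r = λ(v − 1)/(k − 1).
  (ii) Total incidences bk = vr, so b = vr/k.
Step 1: r = λ(v − 1)/(k − 1) = 8·(100 − 1)/(3 − 1) = 8·99/2 = 792/2 = 396.
Step 2: b = vr/k = 100·396/3 = 39600/3 = 13200.
Check integrality: r = 396 ∈ Z ✓, b = 13200 ∈ Z ✓.
(These identities are necessary conditions: they determine r and b for any design with these parameters, but do not by themselves prove that one exists.)

r = 396, b = 13200.


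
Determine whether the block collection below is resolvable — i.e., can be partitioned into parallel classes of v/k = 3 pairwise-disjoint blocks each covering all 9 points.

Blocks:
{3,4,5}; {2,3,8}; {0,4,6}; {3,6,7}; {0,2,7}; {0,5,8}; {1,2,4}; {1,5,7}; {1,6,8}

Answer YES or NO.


v = 9, block size k = 3, number of blocks = 9.
For resolvability, blocks must partition into parallel classes of size v/k = 3.
Total blocks must therefore be a multiple of 3: 9 = 3·3 + 0 ⇒ divisible ✓.
Greedy packing gives 3 candidate class(es). Each should be a full parallel class (size 3, covers all 9 points).
  Class 1 (3 blocks): {3,4,5}; {0,2,7}; {1,6,8}. Points covered: [0, 1, 2, 3, 4, 5, 6, 7, 8].
  Class 2 (3 blocks): {2,3,8}; {0,4,6}; {1,5,7}. Points covered: [0, 1, 2, 3, 4, 5, 6, 7, 8].
  Class 3 (3 blocks): {3,6,7}; {0,5,8}; {1,2,4}. Points covered: [0, 1, 2, 3, 4, 5, 6, 7, 8].
All classes full (size 3)? YES. All classes cover every point? YES.
Resolvable? YES.

YES


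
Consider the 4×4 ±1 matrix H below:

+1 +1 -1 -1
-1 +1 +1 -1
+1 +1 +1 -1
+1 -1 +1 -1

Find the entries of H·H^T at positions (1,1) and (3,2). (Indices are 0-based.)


Row 1 of H: [-1, 1, 1, -1].
Row 2 of H: [1, 1, 1, -1].
Row 3 of H: [1, -1, 1, -1].
(H·H^T)[1][1] = Σ_j H[1][j]·H[1][j] = (-1)² + (1)² + (1)² + (-1)² = 1 + 1 + 1 + 1 = 4.
(H·H^T)[3][2] = Σ_j H[3][j]·H[2][j] = (1)·(1) + (-1)·(1) + (1)·(1) + (-1)·(-1) = 1 + -1 + 1 + 1 = 2.
Rows 3 and 2 are not orthogonal (dot product = 2 ≠ 0), so H is not a Hadamard matrix.

(1,1) entry = 4; (3,2) entry = 2.


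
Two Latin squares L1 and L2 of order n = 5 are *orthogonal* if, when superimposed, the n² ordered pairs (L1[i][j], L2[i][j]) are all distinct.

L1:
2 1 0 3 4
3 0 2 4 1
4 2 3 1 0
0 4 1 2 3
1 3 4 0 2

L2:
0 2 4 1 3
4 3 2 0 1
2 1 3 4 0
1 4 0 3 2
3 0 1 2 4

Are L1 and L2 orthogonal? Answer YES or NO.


Form the n² = 25 superimposed pairs (L1[i][j], L2[i][j]), row by row (rows and columns indexed from 0):
row 0: (2,0) (1,2) (0,4) (3,1) (4,3)
row 1: (3,4) (0,3) (2,2) (4,0) (1,1)
row 2: (4,2) (2,1) (3,3) (1,4) (0,0)
row 3: (0,1) (4,4) (1,0) (2,3) (3,2)
row 4: (1,3) (3,0) (4,1) (0,2) (2,4)
Orthogonality requires all 25 pairs distinct.
Check by first coordinate: for each symbol s of L1, list the L2 entries in the n cells where L1 = s; they must all differ.
  L1 = 0: L2 entries (in reading order) 4, 3, 0, 1, 2 — all 5 distinct ✓
  L1 = 1: L2 entries (in reading order) 2, 1, 4, 0, 3 — all 5 distinct ✓
  L1 = 2: L2 entries (in reading order) 0, 2, 1, 3, 4 — all 5 distinct ✓
  L1 = 3: L2 entries (in reading order) 1, 4, 3, 2, 0 — all 5 distinct ✓
  L1 = 4: L2 entries (in reading order) 3, 0, 2, 4, 1 — all 5 distinct ✓
Every symbol of L1 meets every symbol of L2 exactly once, so all 25 pairs are distinct (25 of 25).
Conclusion: YES.

YES


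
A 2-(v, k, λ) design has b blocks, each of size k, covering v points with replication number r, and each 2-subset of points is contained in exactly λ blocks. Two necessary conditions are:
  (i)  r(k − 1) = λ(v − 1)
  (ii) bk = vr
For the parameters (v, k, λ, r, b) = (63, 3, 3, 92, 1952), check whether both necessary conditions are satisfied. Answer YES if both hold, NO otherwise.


Condition (i): r(k − 1) = 92·2 = 184; λ(v − 1) = 3·62 = 186. Match? NO.
Condition (ii): bk = 1952·3 = 5856; vr = 63·92 = 5796. Match? NO.
Both conditions hold? NO.

NO


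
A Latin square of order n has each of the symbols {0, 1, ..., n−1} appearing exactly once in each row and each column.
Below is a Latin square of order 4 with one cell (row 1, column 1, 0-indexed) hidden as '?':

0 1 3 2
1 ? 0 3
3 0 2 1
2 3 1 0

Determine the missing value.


Row 1 contains symbols [0, 1, 3] — missing [2].
Column 1 contains symbols [0, 1, 3] — missing [2].
The missing symbol must appear in both missing sets; intersection = [2].
Therefore the hidden value is 2.

Missing value = 2.


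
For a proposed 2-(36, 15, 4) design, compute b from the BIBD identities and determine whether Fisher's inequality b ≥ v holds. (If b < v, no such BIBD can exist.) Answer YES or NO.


r = λ(v − 1)/(k − 1) = 4·35/14 = 10.
b = vr/k = 36·10/15 = 24.
Fisher's inequality: b ≥ v ⇔ 24 ≥ 36? NO.

NO


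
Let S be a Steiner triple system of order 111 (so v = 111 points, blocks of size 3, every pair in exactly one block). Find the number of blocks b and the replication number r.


An STS(v) is a 2-(v, 3, 1) BIBD: block size k = 3, λ = 1.
Replication: r(k − 1) = λ(v − 1) ⇒ r·2 = 111 − 1 = 110 ⇒ r = 55.
Block count: b = v(v − 1)/6 = 111·110/6 = 12210/6 = 2035.
(Check via bk = vr: 2035·3 = 6105 = 111·55 = 6105 ✓.)

r = 55, b = 2035.


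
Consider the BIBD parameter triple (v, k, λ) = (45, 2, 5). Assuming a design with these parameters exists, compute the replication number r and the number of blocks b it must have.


Any 2-(v, k, λ) BIBD satisfies two necessary conditions:
  (i)  Each point sits in r blocks, and counting incidences through any fixed point gives r(k − 1) = λ(v − 1), so r = λ(v − 1)/(k − 1).
  (ii) Total incidences bk = vr, so b = vr/k.
Step 1: r = λ(v − 1)/(k − 1) = 5·(45 − 1)/(2 − 1) = 5·44/1 = 220/1 = 220.
Step 2: b = vr/k = 45·220/2 = 9900/2 = 4950.
Check integrality: r = 220 ∈ Z ✓, b = 4950 ∈ Z ✓.
(These identities are necessary conditions: they determine r and b for any design with these parameters, but do not by themselves prove that one exists.)

r = 220, b = 4950.


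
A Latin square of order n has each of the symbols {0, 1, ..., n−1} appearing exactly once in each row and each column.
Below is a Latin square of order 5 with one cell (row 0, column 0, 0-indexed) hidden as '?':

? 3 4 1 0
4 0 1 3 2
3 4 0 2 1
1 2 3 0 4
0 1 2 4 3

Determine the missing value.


Row 0 contains symbols [0, 1, 3, 4] — missing [2].
Column 0 contains symbols [0, 1, 3, 4] — missing [2].
The missing symbol must appear in both missing sets; intersection = [2].
Therefore the hidden value is 2.

Missing value = 2.


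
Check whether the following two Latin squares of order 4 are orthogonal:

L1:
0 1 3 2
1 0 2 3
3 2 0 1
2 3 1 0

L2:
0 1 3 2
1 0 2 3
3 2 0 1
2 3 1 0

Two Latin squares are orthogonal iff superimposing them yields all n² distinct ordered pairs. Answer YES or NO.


Form the n² = 16 superimposed pairs (L1[i][j], L2[i][j]), row by row (rows and columns indexed from 0):
row 0: (0,0) (1,1) (3,3) (2,2)
row 1: (1,1) (0,0) (2,2) (3,3)
row 2: (3,3) (2,2) (0,0) (1,1)
row 3: (2,2) (3,3) (1,1) (0,0)
Orthogonality requires all 16 pairs distinct.
But the pair (1,1) repeats: cell (0,1) has L1 = 1, L2 = 1, and cell (1,0) has L1 = 1, L2 = 1.
A repeated pair means some other pair never occurs (only 4 distinct pairs out of 16), so the squares are not orthogonal.
Conclusion: NO.

NO


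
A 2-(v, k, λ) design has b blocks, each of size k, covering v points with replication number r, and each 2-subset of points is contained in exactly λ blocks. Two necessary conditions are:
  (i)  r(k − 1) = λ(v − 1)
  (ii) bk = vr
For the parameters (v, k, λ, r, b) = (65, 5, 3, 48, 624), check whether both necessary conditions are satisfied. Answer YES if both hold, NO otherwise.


Condition (i): r(k − 1) = 48·4 = 192; λ(v − 1) = 3·64 = 192. Match? YES.
Condition (ii): bk = 624·5 = 3120; vr = 65·48 = 3120. Match? YES.
Both conditions hold? YES.

YES


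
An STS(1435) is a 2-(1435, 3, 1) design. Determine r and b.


An STS(v) is a 2-(v, 3, 1) BIBD: block size k = 3, λ = 1.
Replication: r(k − 1) = λ(v − 1) ⇒ r·2 = 1435 − 1 = 1434 ⇒ r = 717.
Block count: bk = vr ⇒ b·3 = 1435·717 = 1028895 ⇒ b = 342965.

r = 717, b = 342965.


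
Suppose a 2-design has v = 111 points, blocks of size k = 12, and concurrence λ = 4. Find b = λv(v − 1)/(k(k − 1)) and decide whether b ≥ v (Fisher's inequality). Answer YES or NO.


b = λv(v − 1)/(k(k − 1)) = 4·111·110/(12·11) = 48840/132 = 370.
Compare with v = 111: b ≥ v, so Fisher's inequality holds.

YES


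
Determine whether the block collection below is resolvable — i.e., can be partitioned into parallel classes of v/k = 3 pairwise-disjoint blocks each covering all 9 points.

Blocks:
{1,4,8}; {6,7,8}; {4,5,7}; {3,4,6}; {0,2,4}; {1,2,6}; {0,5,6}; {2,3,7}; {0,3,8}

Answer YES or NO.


v = 9, block size k = 3, number of blocks = 9.
For resolvability, blocks must partition into parallel classes of size v/k = 3.
Total blocks must therefore be a multiple of 3: 9 = 3·3 + 0 ⇒ divisible ✓.
Consider block {6,7,8}. The only other block(s) in the collection disjoint from it are {0,2,4} — just 1 block(s). Any parallel class containing {6,7,8} would need 2 other blocks each disjoint from it, so no parallel class of size 3 can contain {6,7,8}.
Since every block must belong to some parallel class in a resolution, the collection cannot be partitioned into parallel classes.
Resolvable? NO.

NO


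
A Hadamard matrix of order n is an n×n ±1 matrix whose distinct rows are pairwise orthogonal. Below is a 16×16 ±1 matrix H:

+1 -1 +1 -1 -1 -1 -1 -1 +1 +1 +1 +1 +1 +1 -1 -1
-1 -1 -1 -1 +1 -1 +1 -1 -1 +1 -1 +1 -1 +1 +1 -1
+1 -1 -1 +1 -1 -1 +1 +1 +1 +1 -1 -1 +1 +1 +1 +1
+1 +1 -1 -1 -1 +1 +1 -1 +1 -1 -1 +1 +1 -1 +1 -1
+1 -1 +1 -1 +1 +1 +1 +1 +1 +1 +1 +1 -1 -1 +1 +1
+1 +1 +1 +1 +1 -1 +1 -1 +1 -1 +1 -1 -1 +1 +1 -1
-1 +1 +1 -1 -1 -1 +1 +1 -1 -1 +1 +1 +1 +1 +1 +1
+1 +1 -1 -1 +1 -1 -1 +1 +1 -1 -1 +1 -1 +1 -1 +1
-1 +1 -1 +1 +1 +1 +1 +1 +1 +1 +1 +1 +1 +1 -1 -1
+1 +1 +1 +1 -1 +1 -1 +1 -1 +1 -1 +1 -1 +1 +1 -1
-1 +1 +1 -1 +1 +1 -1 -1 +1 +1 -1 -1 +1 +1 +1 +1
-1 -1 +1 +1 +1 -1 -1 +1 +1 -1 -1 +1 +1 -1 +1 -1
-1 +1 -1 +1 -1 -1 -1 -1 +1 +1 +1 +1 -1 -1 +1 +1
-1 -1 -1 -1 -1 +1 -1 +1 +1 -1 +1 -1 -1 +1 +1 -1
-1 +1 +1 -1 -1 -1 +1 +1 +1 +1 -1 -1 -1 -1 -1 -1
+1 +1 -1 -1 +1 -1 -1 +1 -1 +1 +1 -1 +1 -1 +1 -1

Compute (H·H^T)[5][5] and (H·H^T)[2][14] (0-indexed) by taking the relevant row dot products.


Row 2 of H: [1, -1, -1, 1, -1, -1, 1, 1, 1, 1, -1, -1, 1, 1, 1, 1].
Row 5 of H: [1, 1, 1, 1, 1, -1, 1, -1, 1, -1, 1, -1, -1, 1, 1, -1].
Row 14 of H: [-1, 1, 1, -1, -1, -1, 1, 1, 1, 1, -1, -1, -1, -1, -1, -1].
(H·H^T)[5][5] = Σ_j H[5][j]·H[5][j] = (1)² + (1)² + (1)² + (1)² + (1)² + (-1)² + (1)² + (-1)² + (1)² + (-1)² + (1)² + (-1)² + (-1)² + (1)² + (1)² + (-1)² = 1 + 1 + 1 + 1 + 1 + 1 + 1 + 1 + 1 + 1 + 1 + 1 + 1 + 1 + 1 + 1 = 16.
(H·H^T)[2][14] = Σ_j H[2][j]·H[14][j] = (1)·(-1) + (-1)·(1) + (-1)·(1) + (1)·(-1) + (-1)·(-1) + (-1)·(-1) + (1)·(1) + (1)·(1) + (1)·(1) + (1)·(1) + (-1)·(-1) + (-1)·(-1) + (1)·(-1) + (1)·(-1) + (1)·(-1) + (1)·(-1) = -1 + -1 + -1 + -1 + 1 + 1 + 1 + 1 + 1 + 1 + 1 + 1 + -1 + -1 + -1 + -1 = 0.
So rows 2 and 14 are orthogonal; the diagonal entry equals n = 16.

(5,5) entry = 16; (2,14) entry = 0.


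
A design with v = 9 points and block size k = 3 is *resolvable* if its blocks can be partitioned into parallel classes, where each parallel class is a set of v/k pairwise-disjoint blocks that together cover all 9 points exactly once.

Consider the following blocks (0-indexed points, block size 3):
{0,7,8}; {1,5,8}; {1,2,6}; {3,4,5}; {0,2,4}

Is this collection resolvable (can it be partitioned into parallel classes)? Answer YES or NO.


v = 9, block size k = 3, number of blocks = 5.
For resolvability, blocks must partition into parallel classes of size v/k = 3.
Total blocks must therefore be a multiple of 3: 5 = 3·1 + 2 ⇒ not divisible ✗.
Resolvable? NO.

NO


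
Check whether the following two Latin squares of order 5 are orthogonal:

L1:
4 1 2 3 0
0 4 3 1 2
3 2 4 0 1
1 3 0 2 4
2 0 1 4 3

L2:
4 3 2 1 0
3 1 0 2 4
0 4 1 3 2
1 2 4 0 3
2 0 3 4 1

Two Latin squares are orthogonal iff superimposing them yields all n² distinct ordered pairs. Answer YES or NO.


Form the n² = 25 superimposed pairs (L1[i][j], L2[i][j]), row by row (rows and columns indexed from 0):
row 0: (4,4) (1,3) (2,2) (3,1) (0,0)
row 1: (0,3) (4,1) (3,0) (1,2) (2,4)
row 2: (3,0) (2,4) (4,1) (0,3) (1,2)
row 3: (1,1) (3,2) (0,4) (2,0) (4,3)
row 4: (2,2) (0,0) (1,3) (4,4) (3,1)
Orthogonality requires all 25 pairs distinct.
But the pair (3,0) repeats: cell (1,2) has L1 = 3, L2 = 0, and cell (2,0) has L1 = 3, L2 = 0.
A repeated pair means some other pair never occurs (only 15 distinct pairs out of 25), so the squares are not orthogonal.
Conclusion: NO.

NO


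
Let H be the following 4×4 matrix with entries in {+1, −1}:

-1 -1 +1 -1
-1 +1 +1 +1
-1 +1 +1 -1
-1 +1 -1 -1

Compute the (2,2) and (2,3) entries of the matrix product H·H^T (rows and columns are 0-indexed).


Row 2 of H: [-1, 1, 1, -1].
Row 3 of H: [-1, 1, -1, -1].
(H·H^T)[2][2] = Σ_j H[2][j]·H[2][j] = (-1)² + (1)² + (1)² + (-1)² = 1 + 1 + 1 + 1 = 4.
(H·H^T)[2][3] = Σ_j H[2][j]·H[3][j] = (-1)·(-1) + (1)·(1) + (1)·(-1) + (-1)·(-1) = 1 + 1 + -1 + 1 = 2.
Rows 2 and 3 are not orthogonal (dot product = 2 ≠ 0), so H is not a Hadamard matrix.

(2,2) entry = 4; (2,3) entry = 2.


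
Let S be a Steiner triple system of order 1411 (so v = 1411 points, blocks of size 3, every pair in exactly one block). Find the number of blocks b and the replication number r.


An STS(v) is a 2-(v, 3, 1) BIBD: block size k = 3, λ = 1.
Replication: r(k − 1) = λ(v − 1) ⇒ r·2 = 1411 − 1 = 1410 ⇒ r = 705.
Block count: bk = vr ⇒ b·3 = 1411·705 = 994755 ⇒ b = 331585.
(Check via b = v(v − 1)/6 = 1411·1410/6 = 1989510/6 = 331585.)

r = 705, b = 331585.


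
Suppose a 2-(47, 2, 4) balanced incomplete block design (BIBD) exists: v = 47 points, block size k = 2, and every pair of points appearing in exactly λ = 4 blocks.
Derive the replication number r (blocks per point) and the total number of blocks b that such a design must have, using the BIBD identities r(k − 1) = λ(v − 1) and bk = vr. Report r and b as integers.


Any 2-(v, k, λ) BIBD satisfies two necessary conditions:
  (i)  Each point sits in r blocks, and counting incidences through any fixed point gives r(k − 1) = λ(v − 1), so r = λ(v − 1)/(k − 1).
  (ii) Total incidences bk = vr, so b = vr/k.
Step 1: r = λ(v − 1)/(k − 1) = 4·(47 − 1)/(2 − 1) = 4·46/1 = 184/1 = 184.
Step 2: b = vr/k = 47·184/2 = 8648/2 = 4324.
Check integrality: r = 184 ∈ Z ✓, b = 4324 ∈ Z ✓.
(These identities are necessary conditions: they determine r and b for any design with these parameters, but do not by themselves prove that one exists.)

r = 184, b = 4324.
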